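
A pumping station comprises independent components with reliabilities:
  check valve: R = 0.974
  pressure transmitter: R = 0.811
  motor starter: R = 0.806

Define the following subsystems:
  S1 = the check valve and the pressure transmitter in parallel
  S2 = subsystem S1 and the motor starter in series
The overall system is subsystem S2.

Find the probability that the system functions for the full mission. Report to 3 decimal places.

0.802

Parallel (check valve and pressure transmitter): 1 − (1 − 0.97400)(1 − 0.81100) = 0.99509
Series ([0.99509] and motor starter): 0.99509 × 0.80600 = 0.802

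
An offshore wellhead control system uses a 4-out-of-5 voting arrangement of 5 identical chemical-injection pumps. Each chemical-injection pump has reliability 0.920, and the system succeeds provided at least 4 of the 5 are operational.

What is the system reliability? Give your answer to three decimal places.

R = Σ_{i=4}^{5} C(5,i) p^i (1−p)^{5−i} with p = 0.920
C(5,4)·0.920^4·0.080^1 = 0.28656
C(5,5)·0.920^5·0.080^0 = 0.65908
Sum = 0.946

0.946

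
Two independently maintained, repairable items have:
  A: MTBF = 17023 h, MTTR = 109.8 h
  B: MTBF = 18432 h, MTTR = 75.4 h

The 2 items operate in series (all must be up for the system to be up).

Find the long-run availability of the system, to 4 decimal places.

A(A) = MTBF/(MTBF+MTTR) = 17023/(17023+109.8) = 0.993591
A(B) = MTBF/(MTBF+MTTR) = 18432/(18432+75.4) = 0.995926
Series availability: 0.993591 × 0.995926 = 0.9895

0.9895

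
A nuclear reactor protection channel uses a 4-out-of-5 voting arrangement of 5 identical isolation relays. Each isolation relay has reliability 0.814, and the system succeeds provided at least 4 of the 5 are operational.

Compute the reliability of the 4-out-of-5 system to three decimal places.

R = Σ_{i=4}^{5} C(5,i) p^i (1−p)^{5−i} with p = 0.814
C(5,4)·0.814^4·0.186^1 = 0.40830
C(5,5)·0.814^5·0.186^0 = 0.35737
Sum = 0.766

0.766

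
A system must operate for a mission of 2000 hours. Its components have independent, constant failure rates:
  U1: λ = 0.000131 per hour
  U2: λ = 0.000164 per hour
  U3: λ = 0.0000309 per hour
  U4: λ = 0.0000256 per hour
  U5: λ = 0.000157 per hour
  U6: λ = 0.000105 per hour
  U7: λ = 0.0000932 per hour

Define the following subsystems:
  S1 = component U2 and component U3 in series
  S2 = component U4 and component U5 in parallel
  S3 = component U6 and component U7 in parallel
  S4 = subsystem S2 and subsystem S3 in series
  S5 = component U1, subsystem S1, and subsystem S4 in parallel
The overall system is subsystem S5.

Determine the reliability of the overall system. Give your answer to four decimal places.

0.9966

R(U1) = exp(−0.000131 × 2000) = 0.769511
R(U2) = exp(−0.000164 × 2000) = 0.720363
R(U3) = exp(−0.0000309 × 2000) = 0.940071
R(U4) = exp(−0.0000256 × 2000) = 0.950089
R(U5) = exp(−0.000157 × 2000) = 0.730519
R(U6) = exp(−0.000105 × 2000) = 0.810584
R(U7) = exp(−0.0000932 × 2000) = 0.829942
Series (U2 and U3): 0.720363 × 0.940071 = 0.677192
Parallel (U4 and U5): 1 − (1 − 0.950089)(1 − 0.730519) = 0.986550
Parallel (U6 and U7): 1 − (1 − 0.810584)(1 − 0.829942) = 0.967788
Series ([0.986550] and [0.967788]): 0.986550 × 0.967788 = 0.954771
Parallel (U1, [0.677192], and [0.954771]): 1 − (1 − 0.769511)(1 − 0.677192)(1 − 0.954771) = 0.9966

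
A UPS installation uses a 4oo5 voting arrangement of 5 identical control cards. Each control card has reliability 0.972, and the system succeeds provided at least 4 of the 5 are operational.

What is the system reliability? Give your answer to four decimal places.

R = Σ_{i=4}^{5} C(5,i) p^i (1−p)^{5−i} with p = 0.972
C(5,4)·0.972^4·0.028^1 = 0.124966
C(5,5)·0.972^5·0.028^0 = 0.867624
Sum = 0.9926

0.9926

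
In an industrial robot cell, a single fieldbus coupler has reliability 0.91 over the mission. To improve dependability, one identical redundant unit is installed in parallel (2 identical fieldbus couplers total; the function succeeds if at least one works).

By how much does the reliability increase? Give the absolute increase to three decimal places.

0.082

R_before = 0.91
R_after = 1 − (1 − 0.91)^2 = 0.992
ΔR = 0.992 − 0.91 = 0.082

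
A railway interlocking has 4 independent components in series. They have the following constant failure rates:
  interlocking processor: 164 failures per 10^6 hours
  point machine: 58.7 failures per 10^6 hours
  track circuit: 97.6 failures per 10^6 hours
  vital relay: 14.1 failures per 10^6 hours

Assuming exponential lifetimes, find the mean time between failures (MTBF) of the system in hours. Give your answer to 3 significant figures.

Series of exponential components: λ_sys = Σ λ_i
λ_sys = 0.000164 + 0.0000587 + 0.0000976 + 0.0000141 = 3.3440e-04 /h
MTBF = 1 / λ_sys = 2990 h

2990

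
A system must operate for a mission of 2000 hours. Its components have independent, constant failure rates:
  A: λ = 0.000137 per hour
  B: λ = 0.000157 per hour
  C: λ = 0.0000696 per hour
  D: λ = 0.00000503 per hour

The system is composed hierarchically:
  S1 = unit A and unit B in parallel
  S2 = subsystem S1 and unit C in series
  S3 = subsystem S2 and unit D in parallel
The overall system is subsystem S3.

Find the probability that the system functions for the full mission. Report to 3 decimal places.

0.998

R(A) = exp(−0.000137 × 2000) = 0.76033
R(B) = exp(−0.000157 × 2000) = 0.73052
R(C) = exp(−0.0000696 × 2000) = 0.87005
R(D) = exp(−0.00000503 × 2000) = 0.98999
Parallel (A and B): 1 − (1 − 0.76033)(1 − 0.73052) = 0.93541
Series ([0.93541] and C): 0.93541 × 0.87005 = 0.81385
Parallel ([0.81385] and D): 1 − (1 − 0.81385)(1 − 0.98999) = 0.998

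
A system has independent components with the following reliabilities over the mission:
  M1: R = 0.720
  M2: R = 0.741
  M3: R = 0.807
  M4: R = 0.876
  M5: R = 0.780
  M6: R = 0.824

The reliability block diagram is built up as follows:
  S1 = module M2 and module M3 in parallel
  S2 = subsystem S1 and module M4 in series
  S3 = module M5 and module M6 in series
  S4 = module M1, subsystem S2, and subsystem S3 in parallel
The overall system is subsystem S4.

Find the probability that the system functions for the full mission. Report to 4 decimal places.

0.9832

Parallel (M2 and M3): 1 − (1 − 0.741000)(1 − 0.807000) = 0.950013
Series ([0.950013] and M4): 0.950013 × 0.876000 = 0.832211
Series (M5 and M6): 0.780000 × 0.824000 = 0.642720
Parallel (M1, [0.832211], and [0.642720]): 1 − (1 − 0.720000)(1 − 0.832211)(1 − 0.642720) = 0.9832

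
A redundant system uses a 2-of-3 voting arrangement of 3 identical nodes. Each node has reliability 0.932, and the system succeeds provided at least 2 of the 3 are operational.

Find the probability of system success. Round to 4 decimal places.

R = Σ_{i=2}^{3} C(3,i) p^i (1−p)^{3−i} with p = 0.932
C(3,2)·0.932^2·0.068^1 = 0.177199
C(3,3)·0.932^3·0.068^0 = 0.809558
Sum = 0.9868

0.9868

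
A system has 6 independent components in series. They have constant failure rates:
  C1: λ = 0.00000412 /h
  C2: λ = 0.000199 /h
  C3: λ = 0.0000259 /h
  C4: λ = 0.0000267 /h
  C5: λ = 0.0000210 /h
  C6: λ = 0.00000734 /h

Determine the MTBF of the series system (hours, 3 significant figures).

Series of exponential components: λ_sys = Σ λ_i
λ_sys = 0.00000412 + 0.000199 + 0.0000259 + 0.0000267 + 0.0000210 + 0.00000734 = 2.8406e-04 /h
MTBF = 1 / λ_sys = 3520 h

3520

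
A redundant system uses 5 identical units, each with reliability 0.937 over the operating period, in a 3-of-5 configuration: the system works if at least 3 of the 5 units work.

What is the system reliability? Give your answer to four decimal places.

R = Σ_{i=3}^{5} C(5,i) p^i (1−p)^{5−i} with p = 0.937
C(5,3)·0.937^3·0.063^2 = 0.032651
C(5,4)·0.937^4·0.063^1 = 0.242811
C(5,5)·0.937^5·0.063^0 = 0.722267
Sum = 0.9977

0.9977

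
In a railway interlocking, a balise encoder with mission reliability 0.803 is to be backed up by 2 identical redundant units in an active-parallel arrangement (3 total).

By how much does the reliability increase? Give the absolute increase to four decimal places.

R_before = 0.803
R_after = 1 − (1 − 0.803)^3 = 0.9924
ΔR = 0.9924 − 0.803 = 0.1894

0.1894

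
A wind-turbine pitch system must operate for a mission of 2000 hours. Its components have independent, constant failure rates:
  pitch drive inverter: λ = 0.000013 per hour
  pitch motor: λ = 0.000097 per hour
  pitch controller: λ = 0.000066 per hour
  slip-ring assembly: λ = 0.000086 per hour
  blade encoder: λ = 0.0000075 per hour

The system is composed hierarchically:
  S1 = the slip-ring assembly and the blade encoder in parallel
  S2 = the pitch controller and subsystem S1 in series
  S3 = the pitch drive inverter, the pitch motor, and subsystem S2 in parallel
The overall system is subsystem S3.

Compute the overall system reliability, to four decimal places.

R(pitch drive inverter) = exp(−0.000013 × 2000) = 0.974335
R(pitch motor) = exp(−0.000097 × 2000) = 0.823658
R(pitch controller) = exp(−0.000066 × 2000) = 0.876341
R(slip-ring assembly) = exp(−0.000086 × 2000) = 0.841979
R(blade encoder) = exp(−0.0000075 × 2000) = 0.985112
Parallel (slip-ring assembly and blade encoder): 1 − (1 − 0.841979)(1 − 0.985112) = 0.997647
Series (pitch controller and [0.997647]): 0.876341 × 0.997647 = 0.874279
Parallel (pitch drive inverter, pitch motor, and [0.874279]): 1 − (1 − 0.974335)(1 − 0.823658)(1 − 0.874279) = 0.9994

0.9994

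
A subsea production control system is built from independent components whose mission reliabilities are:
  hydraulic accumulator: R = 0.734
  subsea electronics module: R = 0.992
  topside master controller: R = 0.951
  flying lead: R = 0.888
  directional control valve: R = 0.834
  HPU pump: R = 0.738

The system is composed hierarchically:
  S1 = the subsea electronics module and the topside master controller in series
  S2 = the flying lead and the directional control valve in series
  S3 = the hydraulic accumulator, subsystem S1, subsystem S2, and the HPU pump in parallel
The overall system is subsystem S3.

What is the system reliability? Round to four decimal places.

Series (subsea electronics module and topside master controller): 0.992000 × 0.951000 = 0.943392
Series (flying lead and directional control valve): 0.888000 × 0.834000 = 0.740592
Parallel (hydraulic accumulator, [0.943392], [0.740592], and HPU pump): 1 − (1 − 0.734000)(1 − 0.943392)(1 − 0.740592)(1 − 0.738000) = 0.9990

0.9990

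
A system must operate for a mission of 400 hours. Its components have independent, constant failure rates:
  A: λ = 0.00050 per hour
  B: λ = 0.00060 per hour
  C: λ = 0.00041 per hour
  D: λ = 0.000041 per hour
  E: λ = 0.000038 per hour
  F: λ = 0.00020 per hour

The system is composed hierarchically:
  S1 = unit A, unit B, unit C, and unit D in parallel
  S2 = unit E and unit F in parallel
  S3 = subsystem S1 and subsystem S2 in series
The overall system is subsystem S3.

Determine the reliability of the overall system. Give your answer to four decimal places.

0.9987

R(A) = exp(−0.00050 × 400) = 0.818731
R(B) = exp(−0.00060 × 400) = 0.786628
R(C) = exp(−0.00041 × 400) = 0.848742
R(D) = exp(−0.000041 × 400) = 0.983734
R(E) = exp(−0.000038 × 400) = 0.984915
R(F) = exp(−0.00020 × 400) = 0.923116
Parallel (A, B, C, and D): 1 − (1 − 0.818731)(1 − 0.786628)(1 − 0.848742)(1 − 0.983734) = 0.999905
Parallel (E and F): 1 − (1 − 0.984915)(1 − 0.923116) = 0.998840
Series ([0.999905] and [0.998840]): 0.999905 × 0.998840 = 0.9987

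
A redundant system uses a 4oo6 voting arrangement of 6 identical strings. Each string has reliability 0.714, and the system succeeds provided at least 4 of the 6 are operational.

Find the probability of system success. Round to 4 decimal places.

0.7698

R = Σ_{i=4}^{6} C(6,i) p^i (1−p)^{6−i} with p = 0.714
C(6,4)·0.714^4·0.286^2 = 0.318872
C(6,5)·0.714^5·0.286^1 = 0.318426
C(6,6)·0.714^6·0.286^0 = 0.132492
Sum = 0.7698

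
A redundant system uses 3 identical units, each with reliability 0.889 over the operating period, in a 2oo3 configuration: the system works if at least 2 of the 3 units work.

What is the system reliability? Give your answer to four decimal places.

R = Σ_{i=2}^{3} C(3,i) p^i (1−p)^{3−i} with p = 0.889
C(3,2)·0.889^2·0.111^1 = 0.263177
C(3,3)·0.889^3·0.111^0 = 0.702595
Sum = 0.9658

0.9658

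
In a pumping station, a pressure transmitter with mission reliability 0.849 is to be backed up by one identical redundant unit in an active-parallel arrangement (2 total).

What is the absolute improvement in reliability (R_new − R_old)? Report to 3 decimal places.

R_before = 0.849
R_after = 1 − (1 − 0.849)^2 = 0.977
ΔR = 0.977 − 0.849 = 0.128

0.128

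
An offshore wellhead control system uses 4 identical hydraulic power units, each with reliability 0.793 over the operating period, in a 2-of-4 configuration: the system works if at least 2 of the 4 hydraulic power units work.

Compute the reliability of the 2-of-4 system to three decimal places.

R = Σ_{i=2}^{4} C(4,i) p^i (1−p)^{4−i} with p = 0.793
C(4,2)·0.793^2·0.207^2 = 0.16167
C(4,3)·0.793^3·0.207^1 = 0.41290
C(4,4)·0.793^4·0.207^0 = 0.39545
Sum = 0.970

0.970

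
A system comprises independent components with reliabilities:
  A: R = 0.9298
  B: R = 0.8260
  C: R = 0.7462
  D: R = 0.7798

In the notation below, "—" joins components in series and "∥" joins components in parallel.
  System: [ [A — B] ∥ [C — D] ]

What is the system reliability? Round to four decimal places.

0.9030

Series (A and B): 0.929800 × 0.826000 = 0.768015
Series (C and D): 0.746200 × 0.779800 = 0.581887
Parallel ([0.768015] and [0.581887]): 1 − (1 − 0.768015)(1 − 0.581887) = 0.9030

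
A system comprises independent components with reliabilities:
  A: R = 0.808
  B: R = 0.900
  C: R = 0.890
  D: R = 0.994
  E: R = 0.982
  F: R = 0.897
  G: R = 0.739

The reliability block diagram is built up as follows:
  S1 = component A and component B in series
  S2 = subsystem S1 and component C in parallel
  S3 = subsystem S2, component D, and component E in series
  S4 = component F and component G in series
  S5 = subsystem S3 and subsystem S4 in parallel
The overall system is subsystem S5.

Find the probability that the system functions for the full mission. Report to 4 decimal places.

0.9821

Series (A and B): 0.808000 × 0.900000 = 0.727200
Parallel ([0.727200] and C): 1 − (1 − 0.727200)(1 − 0.890000) = 0.969992
Series ([0.969992], D, and E): 0.969992 × 0.994000 × 0.982000 = 0.946817
Series (F and G): 0.897000 × 0.739000 = 0.662883
Parallel ([0.946817] and [0.662883]): 1 − (1 − 0.946817)(1 − 0.662883) = 0.9821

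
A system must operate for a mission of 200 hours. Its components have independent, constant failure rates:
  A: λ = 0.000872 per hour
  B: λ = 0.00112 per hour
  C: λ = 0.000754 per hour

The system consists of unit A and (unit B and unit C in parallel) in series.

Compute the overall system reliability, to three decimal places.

0.816

R(A) = exp(−0.000872 × 200) = 0.83996
R(B) = exp(−0.00112 × 200) = 0.79932
R(C) = exp(−0.000754 × 200) = 0.86002
Parallel (B and C): 1 − (1 − 0.79932)(1 − 0.86002) = 0.97191
Series (A and [0.97191]): 0.83996 × 0.97191 = 0.816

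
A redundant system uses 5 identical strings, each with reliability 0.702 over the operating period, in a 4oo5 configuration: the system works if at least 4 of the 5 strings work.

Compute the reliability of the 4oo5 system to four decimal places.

0.5323

R = Σ_{i=4}^{5} C(5,i) p^i (1−p)^{5−i} with p = 0.702
C(5,4)·0.702^4·0.298^1 = 0.361855
C(5,5)·0.702^5·0.298^0 = 0.170485
Sum = 0.5323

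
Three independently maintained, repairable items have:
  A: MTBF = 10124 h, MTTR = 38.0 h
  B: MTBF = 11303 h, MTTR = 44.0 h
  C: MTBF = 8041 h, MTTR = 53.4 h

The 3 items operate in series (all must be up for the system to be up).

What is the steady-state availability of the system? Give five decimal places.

A(A) = MTBF/(MTBF+MTTR) = 10124/(10124+38.0) = 0.996261
A(B) = MTBF/(MTBF+MTTR) = 11303/(11303+44.0) = 0.996122
A(C) = MTBF/(MTBF+MTTR) = 8041/(8041+53.4) = 0.993403
Series availability: 0.996261 × 0.996122 × 0.993403 = 0.98585

0.98585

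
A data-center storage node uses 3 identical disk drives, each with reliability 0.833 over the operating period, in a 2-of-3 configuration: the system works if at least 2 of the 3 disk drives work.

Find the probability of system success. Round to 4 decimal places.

0.9256

R = Σ_{i=2}^{3} C(3,i) p^i (1−p)^{3−i} with p = 0.833
C(3,2)·0.833^2·0.167^1 = 0.347638
C(3,3)·0.833^3·0.167^0 = 0.578010
Sum = 0.9256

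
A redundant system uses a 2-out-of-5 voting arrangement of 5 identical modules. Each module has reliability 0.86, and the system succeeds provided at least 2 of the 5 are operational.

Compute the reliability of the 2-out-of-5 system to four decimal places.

R = Σ_{i=2}^{5} C(5,i) p^i (1−p)^{5−i} with p = 0.86
C(5,2)·0.86^2·0.14^3 = 0.020295
C(5,3)·0.86^3·0.14^2 = 0.124667
C(5,4)·0.86^4·0.14^1 = 0.382906
C(5,5)·0.86^5·0.14^0 = 0.470427
Sum = 0.9983

0.9983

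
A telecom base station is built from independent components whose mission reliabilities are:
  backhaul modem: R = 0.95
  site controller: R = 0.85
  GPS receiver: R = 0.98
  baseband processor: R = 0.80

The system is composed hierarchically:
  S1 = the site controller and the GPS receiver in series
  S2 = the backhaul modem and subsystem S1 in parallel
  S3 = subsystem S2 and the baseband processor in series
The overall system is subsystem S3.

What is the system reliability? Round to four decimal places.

0.7933

Series (site controller and GPS receiver): 0.850000 × 0.980000 = 0.833000
Parallel (backhaul modem and [0.833000]): 1 − (1 − 0.950000)(1 − 0.833000) = 0.991650
Series ([0.991650] and baseband processor): 0.991650 × 0.800000 = 0.7933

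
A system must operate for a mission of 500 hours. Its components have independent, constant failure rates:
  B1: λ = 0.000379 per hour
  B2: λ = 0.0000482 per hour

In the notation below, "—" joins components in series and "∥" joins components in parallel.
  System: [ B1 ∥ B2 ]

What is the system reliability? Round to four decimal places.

R(B1) = exp(−0.000379 × 500) = 0.827373
R(B2) = exp(−0.0000482 × 500) = 0.976188
Parallel (B1 and B2): 1 − (1 − 0.827373)(1 − 0.976188) = 0.9959

0.9959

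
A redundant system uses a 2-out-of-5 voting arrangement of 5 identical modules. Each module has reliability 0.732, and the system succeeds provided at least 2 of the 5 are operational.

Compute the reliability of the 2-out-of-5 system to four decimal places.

R = Σ_{i=2}^{5} C(5,i) p^i (1−p)^{5−i} with p = 0.732
C(5,2)·0.732^2·0.268^3 = 0.103140
C(5,3)·0.732^3·0.268^2 = 0.281710
C(5,4)·0.732^4·0.268^1 = 0.384724
C(5,5)·0.732^5·0.268^0 = 0.210163
Sum = 0.9797

0.9797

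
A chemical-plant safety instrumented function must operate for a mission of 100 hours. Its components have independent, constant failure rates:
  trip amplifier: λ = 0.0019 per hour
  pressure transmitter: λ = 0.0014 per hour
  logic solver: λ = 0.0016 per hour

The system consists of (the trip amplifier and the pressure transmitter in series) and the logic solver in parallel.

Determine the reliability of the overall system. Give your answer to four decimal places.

R(trip amplifier) = exp(−0.0019 × 100) = 0.826959
R(pressure transmitter) = exp(−0.0014 × 100) = 0.869358
R(logic solver) = exp(−0.0016 × 100) = 0.852144
Series (trip amplifier and pressure transmitter): 0.826959 × 0.869358 = 0.718923
Parallel ([0.718923] and logic solver): 1 − (1 − 0.718923)(1 − 0.852144) = 0.9584

0.9584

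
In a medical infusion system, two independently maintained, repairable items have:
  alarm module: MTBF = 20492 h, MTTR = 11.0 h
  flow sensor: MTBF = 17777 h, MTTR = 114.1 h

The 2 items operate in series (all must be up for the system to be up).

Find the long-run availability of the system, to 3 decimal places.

0.993

A(alarm module) = MTBF/(MTBF+MTTR) = 20492/(20492+11.0) = 0.999463
A(flow sensor) = MTBF/(MTBF+MTTR) = 17777/(17777+114.1) = 0.993623
Series availability: 0.999463 × 0.993623 = 0.993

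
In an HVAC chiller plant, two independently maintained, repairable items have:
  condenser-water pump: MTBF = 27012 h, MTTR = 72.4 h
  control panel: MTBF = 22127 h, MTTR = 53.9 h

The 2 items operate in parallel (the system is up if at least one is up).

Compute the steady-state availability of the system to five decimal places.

0.99999

A(condenser-water pump) = MTBF/(MTBF+MTTR) = 27012/(27012+72.4) = 0.997327
A(control panel) = MTBF/(MTBF+MTTR) = 22127/(22127+53.9) = 0.997570
Parallel availability: 1 − (1 − 0.997327)(1 − 0.997570) = 0.99999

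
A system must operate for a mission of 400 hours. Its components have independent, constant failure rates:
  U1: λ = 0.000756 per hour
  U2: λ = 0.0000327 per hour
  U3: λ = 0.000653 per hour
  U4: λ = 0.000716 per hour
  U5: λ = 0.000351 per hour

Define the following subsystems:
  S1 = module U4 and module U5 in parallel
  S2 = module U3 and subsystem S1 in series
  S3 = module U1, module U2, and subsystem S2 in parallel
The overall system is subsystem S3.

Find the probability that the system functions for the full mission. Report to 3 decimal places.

0.999

R(U1) = exp(−0.000756 × 400) = 0.73904
R(U2) = exp(−0.0000327 × 400) = 0.98701
R(U3) = exp(−0.000653 × 400) = 0.77013
R(U4) = exp(−0.000716 × 400) = 0.75096
R(U5) = exp(−0.000351 × 400) = 0.86901
Parallel (U4 and U5): 1 − (1 − 0.75096)(1 − 0.86901) = 0.96738
Series (U3 and [0.96738]): 0.77013 × 0.96738 = 0.74501
Parallel (U1, U2, and [0.74501]): 1 − (1 − 0.73904)(1 − 0.98701)(1 − 0.74501) = 0.999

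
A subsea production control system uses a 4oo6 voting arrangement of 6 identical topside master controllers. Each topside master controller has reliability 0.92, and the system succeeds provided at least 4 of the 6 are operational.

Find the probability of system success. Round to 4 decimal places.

R = Σ_{i=4}^{6} C(6,i) p^i (1−p)^{6−i} with p = 0.92
C(6,4)·0.92^4·0.08^2 = 0.068774
C(6,5)·0.92^5·0.08^1 = 0.316359
C(6,6)·0.92^6·0.08^0 = 0.606355
Sum = 0.9915

0.9915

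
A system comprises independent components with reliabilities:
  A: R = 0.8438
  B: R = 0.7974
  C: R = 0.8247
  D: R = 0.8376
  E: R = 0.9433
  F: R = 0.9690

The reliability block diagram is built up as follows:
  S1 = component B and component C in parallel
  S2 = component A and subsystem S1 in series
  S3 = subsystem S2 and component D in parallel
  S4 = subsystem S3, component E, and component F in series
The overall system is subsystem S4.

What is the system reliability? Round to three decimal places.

Parallel (B and C): 1 − (1 − 0.79740)(1 − 0.82470) = 0.96448
Series (A and [0.96448]): 0.84380 × 0.96448 = 0.81383
Parallel ([0.81383] and D): 1 − (1 − 0.81383)(1 − 0.83760) = 0.96977
Series ([0.96977], E, and F): 0.96977 × 0.94330 × 0.96900 = 0.886

0.886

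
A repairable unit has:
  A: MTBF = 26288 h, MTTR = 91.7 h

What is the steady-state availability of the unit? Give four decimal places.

A(A) = MTBF/(MTBF+MTTR) = 26288/(26288+91.7) = 0.9965

0.9965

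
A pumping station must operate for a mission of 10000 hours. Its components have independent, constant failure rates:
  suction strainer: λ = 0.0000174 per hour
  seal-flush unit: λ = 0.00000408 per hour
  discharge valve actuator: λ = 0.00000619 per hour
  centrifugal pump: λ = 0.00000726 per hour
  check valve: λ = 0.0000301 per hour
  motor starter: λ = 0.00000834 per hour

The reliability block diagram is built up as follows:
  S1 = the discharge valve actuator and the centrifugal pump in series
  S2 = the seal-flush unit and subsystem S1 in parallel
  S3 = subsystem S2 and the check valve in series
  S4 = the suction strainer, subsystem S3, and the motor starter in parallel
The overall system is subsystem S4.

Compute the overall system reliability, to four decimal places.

0.9966

R(suction strainer) = exp(−0.0000174 × 10000) = 0.840297
R(seal-flush unit) = exp(−0.00000408 × 10000) = 0.960021
R(discharge valve actuator) = exp(−0.00000619 × 10000) = 0.939977
R(centrifugal pump) = exp(−0.00000726 × 10000) = 0.929973
R(check valve) = exp(−0.0000301 × 10000) = 0.740078
R(motor starter) = exp(−0.00000834 × 10000) = 0.919983
Series (discharge valve actuator and centrifugal pump): 0.939977 × 0.929973 = 0.874153
Parallel (seal-flush unit and [0.874153]): 1 − (1 − 0.960021)(1 − 0.874153) = 0.994969
Series ([0.994969] and check valve): 0.994969 × 0.740078 = 0.736355
Parallel (suction strainer, [0.736355], and motor starter): 1 − (1 − 0.840297)(1 − 0.736355)(1 − 0.919983) = 0.9966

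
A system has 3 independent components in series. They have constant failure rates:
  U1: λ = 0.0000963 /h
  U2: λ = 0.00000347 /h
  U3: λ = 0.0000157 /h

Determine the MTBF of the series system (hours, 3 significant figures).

8660

Series of exponential components: λ_sys = Σ λ_i
λ_sys = 0.0000963 + 0.00000347 + 0.0000157 = 1.1547e-04 /h
MTBF = 1 / λ_sys = 8660 h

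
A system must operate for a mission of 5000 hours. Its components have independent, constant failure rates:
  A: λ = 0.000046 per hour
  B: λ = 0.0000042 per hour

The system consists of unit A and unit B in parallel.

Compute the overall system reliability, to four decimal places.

R(A) = exp(−0.000046 × 5000) = 0.794534
R(B) = exp(−0.0000042 × 5000) = 0.979219
Parallel (A and B): 1 − (1 − 0.794534)(1 − 0.979219) = 0.9957

0.9957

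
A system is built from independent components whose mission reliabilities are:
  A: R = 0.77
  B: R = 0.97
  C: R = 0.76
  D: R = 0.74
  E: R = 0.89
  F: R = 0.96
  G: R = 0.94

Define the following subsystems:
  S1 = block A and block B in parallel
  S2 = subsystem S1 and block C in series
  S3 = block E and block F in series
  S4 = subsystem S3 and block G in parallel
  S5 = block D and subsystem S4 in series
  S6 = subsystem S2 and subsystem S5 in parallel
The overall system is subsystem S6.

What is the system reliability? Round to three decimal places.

0.935

Parallel (A and B): 1 − (1 − 0.77000)(1 − 0.97000) = 0.99310
Series ([0.99310] and C): 0.99310 × 0.76000 = 0.75476
Series (E and F): 0.89000 × 0.96000 = 0.85440
Parallel ([0.85440] and G): 1 − (1 − 0.85440)(1 − 0.94000) = 0.99126
Series (D and [0.99126]): 0.74000 × 0.99126 = 0.73353
Parallel ([0.75476] and [0.73353]): 1 − (1 − 0.75476)(1 − 0.73353) = 0.935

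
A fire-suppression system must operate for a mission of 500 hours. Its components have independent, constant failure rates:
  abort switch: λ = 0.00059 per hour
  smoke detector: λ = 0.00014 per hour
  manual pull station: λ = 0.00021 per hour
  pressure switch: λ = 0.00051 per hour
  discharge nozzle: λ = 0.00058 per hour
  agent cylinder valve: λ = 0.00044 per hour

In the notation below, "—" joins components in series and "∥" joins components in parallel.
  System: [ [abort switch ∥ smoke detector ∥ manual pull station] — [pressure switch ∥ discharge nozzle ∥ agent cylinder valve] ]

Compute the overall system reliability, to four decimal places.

0.9871

R(abort switch) = exp(−0.00059 × 500) = 0.744532
R(smoke detector) = exp(−0.00014 × 500) = 0.932394
R(manual pull station) = exp(−0.00021 × 500) = 0.900325
R(pressure switch) = exp(−0.00051 × 500) = 0.774916
R(discharge nozzle) = exp(−0.00058 × 500) = 0.748264
R(agent cylinder valve) = exp(−0.00044 × 500) = 0.802519
Parallel (abort switch, smoke detector, and manual pull station): 1 − (1 − 0.744532)(1 − 0.932394)(1 − 0.900325) = 0.998278
Parallel (pressure switch, discharge nozzle, and agent cylinder valve): 1 − (1 − 0.774916)(1 − 0.748264)(1 − 0.802519) = 0.988810
Series ([0.998278] and [0.988810]): 0.998278 × 0.988810 = 0.9871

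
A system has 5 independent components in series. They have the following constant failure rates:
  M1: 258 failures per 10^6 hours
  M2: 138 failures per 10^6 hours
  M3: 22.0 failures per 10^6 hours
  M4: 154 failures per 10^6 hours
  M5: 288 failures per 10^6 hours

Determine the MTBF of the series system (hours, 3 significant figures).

Series of exponential components: λ_sys = Σ λ_i
λ_sys = 0.000258 + 0.000138 + 0.0000220 + 0.000154 + 0.000288 = 8.6000e-04 /h
MTBF = 1 / λ_sys = 1160 h

1160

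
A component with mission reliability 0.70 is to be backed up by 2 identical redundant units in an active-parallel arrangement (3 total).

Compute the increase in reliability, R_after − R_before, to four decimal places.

R_before = 0.70
R_after = 1 − (1 − 0.70)^3 = 0.9730
ΔR = 0.9730 − 0.70 = 0.2730

0.2730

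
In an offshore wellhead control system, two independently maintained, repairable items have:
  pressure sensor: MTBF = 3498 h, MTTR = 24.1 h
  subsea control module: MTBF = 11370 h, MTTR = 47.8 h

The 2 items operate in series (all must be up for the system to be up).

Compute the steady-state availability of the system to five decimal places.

0.98900

A(pressure sensor) = MTBF/(MTBF+MTTR) = 3498/(3498+24.1) = 0.993157
A(subsea control module) = MTBF/(MTBF+MTTR) = 11370/(11370+47.8) = 0.995814
Series availability: 0.993157 × 0.995814 = 0.98900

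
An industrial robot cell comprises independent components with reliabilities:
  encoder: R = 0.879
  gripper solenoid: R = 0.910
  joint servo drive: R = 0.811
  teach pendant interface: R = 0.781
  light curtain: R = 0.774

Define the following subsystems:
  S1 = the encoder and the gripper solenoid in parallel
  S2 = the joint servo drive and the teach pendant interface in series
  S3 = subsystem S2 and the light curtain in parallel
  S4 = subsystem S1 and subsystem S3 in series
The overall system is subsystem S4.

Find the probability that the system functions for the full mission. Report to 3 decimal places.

Parallel (encoder and gripper solenoid): 1 − (1 − 0.87900)(1 − 0.91000) = 0.98911
Series (joint servo drive and teach pendant interface): 0.81100 × 0.78100 = 0.63339
Parallel ([0.63339] and light curtain): 1 − (1 − 0.63339)(1 − 0.77400) = 0.91715
Series ([0.98911] and [0.91715]): 0.98911 × 0.91715 = 0.907

0.907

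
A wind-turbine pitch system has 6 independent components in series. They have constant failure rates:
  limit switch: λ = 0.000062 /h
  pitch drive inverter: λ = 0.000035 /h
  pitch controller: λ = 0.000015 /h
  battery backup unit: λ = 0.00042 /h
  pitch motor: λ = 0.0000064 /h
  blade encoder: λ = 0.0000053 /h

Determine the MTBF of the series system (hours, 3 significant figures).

1840

Series of exponential components: λ_sys = Σ λ_i
λ_sys = 0.000062 + 0.000035 + 0.000015 + 0.00042 + 0.0000064 + 0.0000053 = 5.4370e-04 /h
MTBF = 1 / λ_sys = 1840 h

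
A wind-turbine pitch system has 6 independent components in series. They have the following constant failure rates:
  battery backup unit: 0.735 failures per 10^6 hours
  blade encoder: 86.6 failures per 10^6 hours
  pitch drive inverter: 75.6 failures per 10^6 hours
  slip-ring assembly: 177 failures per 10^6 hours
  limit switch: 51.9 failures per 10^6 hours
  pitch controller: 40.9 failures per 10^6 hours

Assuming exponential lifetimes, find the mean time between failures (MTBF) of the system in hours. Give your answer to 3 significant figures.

2310

Series of exponential components: λ_sys = Σ λ_i
λ_sys = 0.000000735 + 0.0000866 + 0.0000756 + 0.000177 + 0.0000519 + 0.0000409 = 4.3274e-04 /h
MTBF = 1 / λ_sys = 2310 h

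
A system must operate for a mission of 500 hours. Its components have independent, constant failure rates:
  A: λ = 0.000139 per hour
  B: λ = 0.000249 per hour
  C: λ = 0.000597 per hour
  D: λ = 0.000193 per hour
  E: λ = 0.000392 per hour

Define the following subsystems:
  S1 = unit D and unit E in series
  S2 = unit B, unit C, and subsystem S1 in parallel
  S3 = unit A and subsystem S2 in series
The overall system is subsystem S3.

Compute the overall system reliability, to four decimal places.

0.9257

R(A) = exp(−0.000139 × 500) = 0.932860
R(B) = exp(−0.000249 × 500) = 0.882938
R(C) = exp(−0.000597 × 500) = 0.741930
R(D) = exp(−0.000193 × 500) = 0.908010
R(E) = exp(−0.000392 × 500) = 0.822012
Series (D and E): 0.908010 × 0.822012 = 0.746395
Parallel (B, C, and [0.746395]): 1 − (1 − 0.882938)(1 − 0.741930)(1 − 0.746395) = 0.992339
Series (A and [0.992339]): 0.932860 × 0.992339 = 0.9257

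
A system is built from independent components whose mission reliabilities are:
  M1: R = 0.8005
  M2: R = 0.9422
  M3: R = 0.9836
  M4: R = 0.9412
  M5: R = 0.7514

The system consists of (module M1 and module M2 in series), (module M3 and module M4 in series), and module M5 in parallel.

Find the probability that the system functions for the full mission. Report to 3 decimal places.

0.995

Series (M1 and M2): 0.80050 × 0.94220 = 0.75423
Series (M3 and M4): 0.98360 × 0.94120 = 0.92576
Parallel ([0.75423], [0.92576], and M5): 1 − (1 − 0.75423)(1 − 0.92576)(1 − 0.75140) = 0.995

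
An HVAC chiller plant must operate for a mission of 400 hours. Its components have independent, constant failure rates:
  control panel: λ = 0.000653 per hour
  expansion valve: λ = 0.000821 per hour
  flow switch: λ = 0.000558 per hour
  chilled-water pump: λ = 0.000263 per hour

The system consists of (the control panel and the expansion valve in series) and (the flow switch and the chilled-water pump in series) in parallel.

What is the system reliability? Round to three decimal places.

R(control panel) = exp(−0.000653 × 400) = 0.77013
R(expansion valve) = exp(−0.000821 × 400) = 0.72007
R(flow switch) = exp(−0.000558 × 400) = 0.79995
R(chilled-water pump) = exp(−0.000263 × 400) = 0.90014
Series (control panel and expansion valve): 0.77013 × 0.72007 = 0.55455
Series (flow switch and chilled-water pump): 0.79995 × 0.90014 = 0.72007
Parallel ([0.55455] and [0.72007]): 1 − (1 − 0.55455)(1 − 0.72007) = 0.875

0.875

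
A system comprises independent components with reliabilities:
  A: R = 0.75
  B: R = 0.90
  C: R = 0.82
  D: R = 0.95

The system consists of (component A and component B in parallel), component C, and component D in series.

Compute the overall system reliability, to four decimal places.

0.7595

Parallel (A and B): 1 − (1 − 0.750000)(1 − 0.900000) = 0.975000
Series ([0.975000], C, and D): 0.975000 × 0.820000 × 0.950000 = 0.7595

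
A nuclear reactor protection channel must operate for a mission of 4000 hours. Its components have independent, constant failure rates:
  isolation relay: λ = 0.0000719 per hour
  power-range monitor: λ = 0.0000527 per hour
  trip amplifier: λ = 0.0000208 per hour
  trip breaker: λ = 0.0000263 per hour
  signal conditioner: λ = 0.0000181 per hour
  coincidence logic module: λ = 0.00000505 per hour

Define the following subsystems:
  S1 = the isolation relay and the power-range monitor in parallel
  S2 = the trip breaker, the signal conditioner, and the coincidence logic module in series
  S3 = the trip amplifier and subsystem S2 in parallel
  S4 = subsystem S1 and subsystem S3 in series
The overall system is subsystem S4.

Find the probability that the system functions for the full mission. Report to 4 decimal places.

0.9388

R(isolation relay) = exp(−0.0000719 × 4000) = 0.750062
R(power-range monitor) = exp(−0.0000527 × 4000) = 0.809936
R(trip amplifier) = exp(−0.0000208 × 4000) = 0.920167
R(trip breaker) = exp(−0.0000263 × 4000) = 0.900144
R(signal conditioner) = exp(−0.0000181 × 4000) = 0.930159
R(coincidence logic module) = exp(−0.00000505 × 4000) = 0.980003
Parallel (isolation relay and power-range monitor): 1 − (1 − 0.750062)(1 − 0.809936) = 0.952496
Series (trip breaker, signal conditioner, and coincidence logic module): 0.900144 × 0.930159 × 0.980003 = 0.820534
Parallel (trip amplifier and [0.820534]): 1 − (1 − 0.920167)(1 − 0.820534) = 0.985673
Series ([0.952496] and [0.985673]): 0.952496 × 0.985673 = 0.9388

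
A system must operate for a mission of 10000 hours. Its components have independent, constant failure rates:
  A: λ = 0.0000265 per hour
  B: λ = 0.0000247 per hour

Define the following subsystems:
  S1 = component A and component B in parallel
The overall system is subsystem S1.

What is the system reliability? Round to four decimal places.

0.9491

R(A) = exp(−0.0000265 × 10000) = 0.767206
R(B) = exp(−0.0000247 × 10000) = 0.781141
Parallel (A and B): 1 − (1 − 0.767206)(1 − 0.781141) = 0.9491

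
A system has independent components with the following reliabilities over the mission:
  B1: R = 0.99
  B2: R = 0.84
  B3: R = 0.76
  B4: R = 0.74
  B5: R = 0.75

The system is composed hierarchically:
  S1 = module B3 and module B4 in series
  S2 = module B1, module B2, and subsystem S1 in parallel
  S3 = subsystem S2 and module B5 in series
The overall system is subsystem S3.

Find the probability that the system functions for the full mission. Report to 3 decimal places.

Series (B3 and B4): 0.76000 × 0.74000 = 0.56240
Parallel (B1, B2, and [0.56240]): 1 − (1 − 0.99000)(1 − 0.84000)(1 − 0.56240) = 0.99930
Series ([0.99930] and B5): 0.99930 × 0.75000 = 0.749

0.749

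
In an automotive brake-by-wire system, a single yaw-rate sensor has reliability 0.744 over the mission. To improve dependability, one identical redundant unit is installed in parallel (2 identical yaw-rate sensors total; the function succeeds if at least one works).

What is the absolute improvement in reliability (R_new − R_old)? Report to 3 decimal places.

R_before = 0.744
R_after = 1 − (1 − 0.744)^2 = 0.934
ΔR = 0.934 − 0.744 = 0.190

0.190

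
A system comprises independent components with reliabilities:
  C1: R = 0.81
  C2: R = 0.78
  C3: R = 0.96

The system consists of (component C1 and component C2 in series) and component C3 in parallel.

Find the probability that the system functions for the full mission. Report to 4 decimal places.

0.9853

Series (C1 and C2): 0.810000 × 0.780000 = 0.631800
Parallel ([0.631800] and C3): 1 − (1 − 0.631800)(1 − 0.960000) = 0.9853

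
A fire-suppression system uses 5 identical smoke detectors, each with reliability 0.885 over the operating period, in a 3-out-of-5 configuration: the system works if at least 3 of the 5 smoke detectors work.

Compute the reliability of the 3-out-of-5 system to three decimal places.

0.987

R = Σ_{i=3}^{5} C(5,i) p^i (1−p)^{5−i} with p = 0.885
C(5,3)·0.885^3·0.115^2 = 0.09167
C(5,4)·0.885^4·0.115^1 = 0.35273
C(5,5)·0.885^5·0.115^0 = 0.54290
Sum = 0.987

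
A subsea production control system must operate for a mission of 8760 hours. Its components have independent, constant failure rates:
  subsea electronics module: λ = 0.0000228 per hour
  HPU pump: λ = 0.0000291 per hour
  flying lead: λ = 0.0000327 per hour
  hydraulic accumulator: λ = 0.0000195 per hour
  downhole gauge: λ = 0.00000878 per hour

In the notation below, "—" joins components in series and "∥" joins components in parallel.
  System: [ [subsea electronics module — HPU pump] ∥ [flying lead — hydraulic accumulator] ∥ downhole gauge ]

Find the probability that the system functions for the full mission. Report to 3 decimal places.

R(subsea electronics module) = exp(−0.0000228 × 8760) = 0.81895
R(HPU pump) = exp(−0.0000291 × 8760) = 0.77498
R(flying lead) = exp(−0.0000327 × 8760) = 0.75092
R(hydraulic accumulator) = exp(−0.0000195 × 8760) = 0.84297
R(downhole gauge) = exp(−0.00000878 × 8760) = 0.92597
Series (subsea electronics module and HPU pump): 0.81895 × 0.77498 = 0.63467
Series (flying lead and hydraulic accumulator): 0.75092 × 0.84297 = 0.63300
Parallel ([0.63467], [0.63300], and downhole gauge): 1 − (1 − 0.63467)(1 − 0.63300)(1 − 0.92597) = 0.990

0.990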